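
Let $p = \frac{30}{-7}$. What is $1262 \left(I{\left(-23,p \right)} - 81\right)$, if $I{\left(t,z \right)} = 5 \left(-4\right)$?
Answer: $-127462$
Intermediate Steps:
$p = - \frac{30}{7}$ ($p = 30 \left(- \frac{1}{7}\right) = - \frac{30}{7} \approx -4.2857$)
$I{\left(t,z \right)} = -20$
$1262 \left(I{\left(-23,p \right)} - 81\right) = 1262 \left(-20 - 81\right) = 1262 \left(-101\right) = -127462$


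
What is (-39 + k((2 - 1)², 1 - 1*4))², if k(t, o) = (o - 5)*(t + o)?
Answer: 529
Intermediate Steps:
k(t, o) = (-5 + o)*(o + t)
(-39 + k((2 - 1)², 1 - 1*4))² = (-39 + ((1 - 1*4)² - 5*(1 - 1*4) - 5*(2 - 1)² + (1 - 1*4)*(2 - 1)²))² = (-39 + ((1 - 4)² - 5*(1 - 4) - 5*1² + (1 - 4)*1²))² = (-39 + ((-3)² - 5*(-3) - 5*1 - 3*1))² = (-39 + (9 + 15 - 5 - 3))² = (-39 + 16)² = (-23)² = 529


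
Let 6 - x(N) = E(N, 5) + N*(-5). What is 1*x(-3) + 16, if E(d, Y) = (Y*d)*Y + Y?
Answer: 77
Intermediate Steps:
E(d, Y) = Y + d*Y**2 (E(d, Y) = d*Y**2 + Y = Y + d*Y**2)
x(N) = 1 - 20*N (x(N) = 6 - (5*(1 + 5*N) + N*(-5)) = 6 - ((5 + 25*N) - 5*N) = 6 - (5 + 20*N) = 6 + (-5 - 20*N) = 1 - 20*N)
1*x(-3) + 16 = 1*(1 - 20*(-3)) + 16 = 1*(1 + 60) + 16 = 1*61 + 16 = 61 + 16 = 77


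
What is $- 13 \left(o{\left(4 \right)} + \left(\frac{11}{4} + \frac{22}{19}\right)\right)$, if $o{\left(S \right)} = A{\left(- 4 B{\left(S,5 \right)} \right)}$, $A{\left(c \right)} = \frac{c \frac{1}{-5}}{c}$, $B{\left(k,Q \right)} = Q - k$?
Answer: $- \frac{18317}{380} \approx -48.203$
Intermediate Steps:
$A{\left(c \right)} = - \frac{1}{5}$ ($A{\left(c \right)} = \frac{c \left(- \frac{1}{5}\right)}{c} = \frac{\left(- \frac{1}{5}\right) c}{c} = - \frac{1}{5}$)
$o{\left(S \right)} = - \frac{1}{5}$
$- 13 \left(o{\left(4 \right)} + \left(\frac{11}{4} + \frac{22}{19}\right)\right) = - 13 \left(- \frac{1}{5} + \left(\frac{11}{4} + \frac{22}{19}\right)\right) = - 13 \left(- \frac{1}{5} + \frac{297}{76}\right) = \left(-13\right) \frac{1409}{380} = - \frac{18317}{380}$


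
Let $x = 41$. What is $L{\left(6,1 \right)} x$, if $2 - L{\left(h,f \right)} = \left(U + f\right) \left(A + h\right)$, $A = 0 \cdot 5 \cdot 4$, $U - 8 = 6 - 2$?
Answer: $-3116$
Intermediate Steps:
$U = 12$ ($U = 8 + \left(6 - 2\right) = 8 + 4 = 12$)
$A = 0$ ($A = 0 \cdot 4 = 0$)
$L{\left(h,f \right)} = 2 - h \left(12 + f\right)$ ($L{\left(h,f \right)} = 2 - \left(12 + f\right) \left(0 + h\right) = 2 - \left(12 + f\right) h = 2 - h \left(12 + f\right)$)
$L{\left(6,1 \right)} x = \left(2 - 72 - 1 \cdot 6\right) 41 = \left(2 - 72 - 6\right) 41 = \left(-76\right) 41 = -3116$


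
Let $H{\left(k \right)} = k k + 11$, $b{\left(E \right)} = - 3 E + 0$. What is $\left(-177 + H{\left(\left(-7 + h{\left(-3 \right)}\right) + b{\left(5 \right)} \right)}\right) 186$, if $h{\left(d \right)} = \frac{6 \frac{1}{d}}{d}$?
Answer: $\frac{161324}{3} \approx 53775.0$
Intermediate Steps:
$h{\left(d \right)} = \frac{6}{d^{2}}$
$b{\left(E \right)} = - 3 E$
$H{\left(k \right)} = 11 + k^{2}$ ($H{\left(k \right)} = k^{2} + 11 = 11 + k^{2}$)
$\left(-177 + H{\left(\left(-7 + h{\left(-3 \right)}\right) + b{\left(5 \right)} \right)}\right) 186 = \left(-177 + \left(11 + \left(\left(-7 + \frac{6}{9}\right) - 15\right)^{2}\right)\right) 186 = \left(-177 + \left(11 + \left(\left(-7 + 6 \cdot \frac{1}{9}\right) - 15\right)^{2}\right)\right) 186 = \left(-177 + \left(11 + \left(\left(-7 + \frac{2}{3}\right) - 15\right)^{2}\right)\right) 186 = \left(-177 + \left(11 + \left(- \frac{19}{3} - 15\right)^{2}\right)\right) 186 = \left(-177 + \left(11 + \left(- \frac{64}{3}\right)^{2}\right)\right) 186 = \left(-177 + \left(11 + \frac{4096}{9}\right)\right) 186 = \left(-177 + \frac{4195}{9}\right) 186 = \frac{2602}{9} \cdot 186 = \frac{161324}{3}$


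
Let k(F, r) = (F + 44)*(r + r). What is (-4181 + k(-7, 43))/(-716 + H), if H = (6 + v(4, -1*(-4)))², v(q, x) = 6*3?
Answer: 999/140 ≈ 7.1357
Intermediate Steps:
v(q, x) = 18
k(F, r) = 2*r*(44 + F) (k(F, r) = (44 + F)*(2*r) = 2*r*(44 + F))
H = 576 (H = (6 + 18)² = 24² = 576)
(-4181 + k(-7, 43))/(-716 + H) = (-4181 + 2*43*(44 - 7))/(-716 + 576) = (-4181 + 2*43*37)/(-140) = (-4181 + 3182)*(-1/140) = -999*(-1/140) = 999/140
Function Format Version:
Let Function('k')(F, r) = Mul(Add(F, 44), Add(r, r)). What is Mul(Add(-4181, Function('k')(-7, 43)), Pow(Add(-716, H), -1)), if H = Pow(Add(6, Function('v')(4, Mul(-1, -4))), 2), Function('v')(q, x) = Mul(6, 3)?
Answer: Rational(999, 140) ≈ 7.1357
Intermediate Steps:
Function('v')(q, x) = 18
Function('k')(F, r) = Mul(2, r, Add(44, F)) (Function('k')(F, r) = Mul(Add(44, F), Mul(2, r)) = Mul(2, r, Add(44, F)))
H = 576 (H = Pow(Add(6, 18), 2) = Pow(24, 2) = 576)
Mul(Add(-4181, Function('k')(-7, 43)), Pow(Add(-716, H), -1)) = Mul(Add(-4181, Mul(2, 43, Add(44, -7))), Pow(Add(-716, 576), -1)) = Mul(Add(-4181, Mul(2, 43, 37)), Pow(-140, -1)) = Mul(Add(-4181, 3182), Rational(-1, 140)) = Mul(-999, Rational(-1, 140)) = Rational(999, 140)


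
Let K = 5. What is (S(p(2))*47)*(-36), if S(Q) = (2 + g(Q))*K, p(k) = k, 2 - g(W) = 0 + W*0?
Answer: -33840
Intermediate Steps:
g(W) = 2 (g(W) = 2 - (0 + W*0) = 2 - (0 + 0) = 2 - 1*0 = 2 + 0 = 2)
S(Q) = 20 (S(Q) = (2 + 2)*5 = 4*5 = 20)
(S(p(2))*47)*(-36) = (20*47)*(-36) = 940*(-36) = -33840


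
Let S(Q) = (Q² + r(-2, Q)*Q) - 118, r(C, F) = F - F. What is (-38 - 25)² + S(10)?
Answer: 3951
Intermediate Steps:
r(C, F) = 0
S(Q) = -118 + Q² (S(Q) = (Q² + 0*Q) - 118 = (Q² + 0) - 118 = Q² - 118 = -118 + Q²)
(-38 - 25)² + S(10) = (-38 - 25)² + (-118 + 10²) = (-63)² + (-118 + 100) = 3969 - 18 = 3951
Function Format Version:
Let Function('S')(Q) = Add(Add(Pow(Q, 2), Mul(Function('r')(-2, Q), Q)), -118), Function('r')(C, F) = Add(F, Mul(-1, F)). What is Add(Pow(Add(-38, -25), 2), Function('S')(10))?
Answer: 3951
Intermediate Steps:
Function('r')(C, F) = 0
Function('S')(Q) = Add(-118, Pow(Q, 2)) (Function('S')(Q) = Add(Add(Pow(Q, 2), Mul(0, Q)), -118) = Add(Add(Pow(Q, 2), 0), -118) = Add(Pow(Q, 2), -118) = Add(-118, Pow(Q, 2)))
Add(Pow(Add(-38, -25), 2), Function('S')(10)) = Add(Pow(Add(-38, -25), 2), Add(-118, Pow(10, 2))) = Add(Pow(-63, 2), Add(-118, 100)) = Add(3969, -18) = 3951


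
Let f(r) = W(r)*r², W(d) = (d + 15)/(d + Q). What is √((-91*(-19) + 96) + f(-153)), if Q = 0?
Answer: √22939 ≈ 151.46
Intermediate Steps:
W(d) = (15 + d)/d (W(d) = (d + 15)/(d + 0) = (15 + d)/d)
f(r) = r*(15 + r) (f(r) = ((15 + r)/r)*r² = r*(15 + r))
√((-91*(-19) + 96) + f(-153)) = √((-91*(-19) + 96) - 153*(15 - 153)) = √((1729 + 96) - 153*(-138)) = √(1825 + 21114) = √22939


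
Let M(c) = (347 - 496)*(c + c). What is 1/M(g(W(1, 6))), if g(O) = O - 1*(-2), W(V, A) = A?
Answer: -1/2384 ≈ -0.00041946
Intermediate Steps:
g(O) = 2 + O (g(O) = O + 2 = 2 + O)
M(c) = -298*c
1/M(g(W(1, 6))) = 1/(-298*(2 + 6)) = 1/(-298*8) = 1/(-2384) = -1/2384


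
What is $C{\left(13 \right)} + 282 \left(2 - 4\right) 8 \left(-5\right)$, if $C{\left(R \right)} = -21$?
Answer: $22539$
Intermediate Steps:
$C{\left(13 \right)} + 282 \left(2 - 4\right) 8 \left(-5\right) = -21 + 282 \left(2 - 4\right) 8 \left(-5\right) = -21 + 282 \left(-2\right) 8 \left(-5\right) = -21 + 282 \left(\left(-16\right) \left(-5\right)\right) = -21 + 282 \cdot 80 = -21 + 22560 = 22539$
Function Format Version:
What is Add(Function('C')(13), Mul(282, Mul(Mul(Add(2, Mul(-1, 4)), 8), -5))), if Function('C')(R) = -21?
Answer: 22539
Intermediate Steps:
Add(Function('C')(13), Mul(282, Mul(Mul(Add(2, Mul(-1, 4)), 8), -5))) = Add(-21, Mul(282, Mul(Mul(Add(2, Mul(-1, 4)), 8), -5))) = Add(-21, Mul(282, Mul(Mul(Add(2, -4), 8), -5))) = Add(-21, Mul(282, Mul(Mul(-2, 8), -5))) = Add(-21, Mul(282, Mul(-16, -5))) = Add(-21, Mul(282, 80)) = Add(-21, 22560) = 22539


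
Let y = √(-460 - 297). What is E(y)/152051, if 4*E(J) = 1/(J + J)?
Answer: -I*√757/920820856 ≈ -2.9879e-8*I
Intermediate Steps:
y = I*√757 (y = √(-757) = I*√757 ≈ 27.514*I)
E(J) = 1/(8*J) (E(J) = 1/(4*(J + J)) = 1/(4*((2*J))) = (1/(2*J))/4 = 1/(8*J))
E(y)/152051 = (1/(8*((I*√757))))/152051 = ((-I*√757/757)/8)*(1/152051) = -I*√757/6056*(1/152051) = -I*√757/920820856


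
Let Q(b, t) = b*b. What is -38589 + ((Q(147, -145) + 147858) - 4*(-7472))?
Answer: 160766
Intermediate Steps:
Q(b, t) = b²
-38589 + ((Q(147, -145) + 147858) - 4*(-7472)) = -38589 + ((147² + 147858) - 4*(-7472)) = -38589 + ((21609 + 147858) + 29888) = -38589 + (169467 + 29888) = -38589 + 199355 = 160766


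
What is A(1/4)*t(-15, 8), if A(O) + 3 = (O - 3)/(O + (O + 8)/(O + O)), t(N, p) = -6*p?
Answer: 10176/67 ≈ 151.88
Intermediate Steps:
A(O) = -3 + (-3 + O)/(O + (8 + O)/(2*O)) (A(O) = -3 + (O - 3)/(O + (O + 8)/(O + O)) = -3 + (-3 + O)/(O + (8 + O)/((2*O))) = -3 + (-3 + O)/(O + (8 + O)*(1/(2*O))) = -3 + (-3 + O)/(O + (8 + O)/(2*O)))
A(1/4)*t(-15, 8) = ((-24 - 9/4 - 4*(1/4)²)/(8 + 1/4 + 2*(1/4)²))*(-6*8) = ((-24 - 9*¼ - 4*(¼)²)/(8 + ¼ + 2*(¼)²))*(-48) = ((-24 - 9/4 - 4*1/16)/(8 + ¼ + 2*(1/16)))*(-48) = ((-24 - 9/4 - ¼)/(8 + ¼ + ⅛))*(-48) = (-53/2/(67/8))*(-48) = ((8/67)*(-53/2))*(-48) = -212/67*(-48) = 10176/67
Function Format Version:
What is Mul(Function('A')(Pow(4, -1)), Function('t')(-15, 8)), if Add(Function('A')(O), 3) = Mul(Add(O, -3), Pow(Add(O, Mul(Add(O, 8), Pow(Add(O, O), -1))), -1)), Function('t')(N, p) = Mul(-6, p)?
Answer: Rational(10176, 67) ≈ 151.88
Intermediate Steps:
Function('A')(O) = Add(-3, Mul(Pow(Add(O, Mul(Rational(1, 2), Pow(O, -1), Add(8, O))), -1), Add(-3, O))) (Function('A')(O) = Add(-3, Mul(Add(O, -3), Pow(Add(O, Mul(Add(O, 8), Pow(Add(O, O), -1))), -1))) = Add(-3, Mul(Add(-3, O), Pow(Add(O, Mul(Add(8, O), Pow(Mul(2, O), -1))), -1))) = Add(-3, Mul(Add(-3, O), Pow(Add(O, Mul(Add(8, O), Mul(Rational(1, 2), Pow(O, -1)))), -1))) = Add(-3, Mul(Add(-3, O), Pow(Add(O, Mul(Rational(1, 2), Pow(O, -1), Add(8, O))), -1))) = Add(-3, Mul(Pow(Add(O, Mul(Rational(1, 2), Pow(O, -1), Add(8, O))), -1), Add(-3, O))))
Mul(Function('A')(Pow(4, -1)), Function('t')(-15, 8)) = Mul(Mul(Pow(Add(8, Pow(4, -1), Mul(2, Pow(Pow(4, -1), 2))), -1), Add(-24, Mul(-9, Pow(4, -1)), Mul(-4, Pow(Pow(4, -1), 2)))), Mul(-6, 8)) = Mul(Mul(Pow(Add(8, Rational(1, 4), Mul(2, Pow(Rational(1, 4), 2))), -1), Add(-24, Mul(-9, Rational(1, 4)), Mul(-4, Pow(Rational(1, 4), 2)))), -48) = Mul(Mul(Pow(Add(8, Rational(1, 4), Mul(2, Rational(1, 16))), -1), Add(-24, Rational(-9, 4), Mul(-4, Rational(1, 16)))), -48) = Mul(Mul(Pow(Add(8, Rational(1, 4), Rational(1, 8)), -1), Add(-24, Rational(-9, 4), Rational(-1, 4))), -48) = Mul(Mul(Pow(Rational(67, 8), -1), Rational(-53, 2)), -48) = Mul(Mul(Rational(8, 67), Rational(-53, 2)), -48) = Mul(Rational(-212, 67), -48) = Rational(10176, 67)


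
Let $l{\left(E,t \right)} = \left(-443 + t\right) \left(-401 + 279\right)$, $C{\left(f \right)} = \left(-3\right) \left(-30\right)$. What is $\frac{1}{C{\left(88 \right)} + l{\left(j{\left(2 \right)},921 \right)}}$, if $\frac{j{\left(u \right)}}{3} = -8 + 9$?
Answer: $- \frac{1}{58226} \approx -1.7174 \cdot 10^{-5}$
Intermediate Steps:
$j{\left(u \right)} = 3$ ($j{\left(u \right)} = 3 \left(-8 + 9\right) = 3 \cdot 1 = 3$)
$C{\left(f \right)} = 90$
$l{\left(E,t \right)} = 54046 - 122 t$ ($l{\left(E,t \right)} = \left(-443 + t\right) \left(-122\right) = 54046 - 122 t$)
$\frac{1}{C{\left(88 \right)} + l{\left(j{\left(2 \right)},921 \right)}} = \frac{1}{90 + \left(54046 - 112362\right)} = \frac{1}{90 - 58316} = \frac{1}{-58226} = - \frac{1}{58226}$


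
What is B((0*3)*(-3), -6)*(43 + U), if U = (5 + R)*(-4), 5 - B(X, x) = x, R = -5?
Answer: 473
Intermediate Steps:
B(X, x) = 5 - x
U = 0 (U = (5 - 5)*(-4) = 0*(-4) = 0)
B((0*3)*(-3), -6)*(43 + U) = (5 - 1*(-6))*(43 + 0) = (5 + 6)*43 = 11*43 = 473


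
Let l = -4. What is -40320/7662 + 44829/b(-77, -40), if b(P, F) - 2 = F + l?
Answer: -19176291/17878 ≈ -1072.6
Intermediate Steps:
b(P, F) = -2 + F (b(P, F) = 2 + (F - 4) = 2 + (-4 + F) = -2 + F)
-40320/7662 + 44829/b(-77, -40) = -40320/7662 + 44829/(-2 - 40) = -40320*1/7662 + 44829/(-42) = -6720/1277 + 44829*(-1/42) = -6720/1277 - 14943/14 = -19176291/17878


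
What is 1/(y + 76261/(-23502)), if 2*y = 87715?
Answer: 11751/515331352 ≈ 2.2803e-5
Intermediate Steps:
y = 87715/2 (y = (1/2)*87715 = 87715/2 ≈ 43858.)
1/(y + 76261/(-23502)) = 1/(87715/2 + 76261/(-23502)) = 1/(87715/2 + 76261*(-1/23502)) = 1/(87715/2 - 76261/23502) = 1/(515331352/11751) = 11751/515331352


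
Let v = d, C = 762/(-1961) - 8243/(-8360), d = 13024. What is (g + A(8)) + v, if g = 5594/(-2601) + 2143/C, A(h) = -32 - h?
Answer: 422088000299650/25474722003 ≈ 16569.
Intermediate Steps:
C = 9794203/16393960 (C = 762*(-1/1961) - 8243*(-1/8360) = -762/1961 + 8243/8360 = 9794203/16393960 ≈ 0.59743)
v = 13024
g = 91324209812698/25474722003 (g = 5594/(-2601) + 2143/(9794203/16393960) = 5594*(-1/2601) + 2143*(16393960/9794203) = -5594/2601 + 35132256280/9794203 = 91324209812698/25474722003 ≈ 3584.9)
(g + A(8)) + v = (91324209812698/25474722003 + (-32 - 1*8)) + 13024 = (91324209812698/25474722003 + (-32 - 8)) + 13024 = (91324209812698/25474722003 - 40) + 13024 = 90305220932578/25474722003 + 13024 = 422088000299650/25474722003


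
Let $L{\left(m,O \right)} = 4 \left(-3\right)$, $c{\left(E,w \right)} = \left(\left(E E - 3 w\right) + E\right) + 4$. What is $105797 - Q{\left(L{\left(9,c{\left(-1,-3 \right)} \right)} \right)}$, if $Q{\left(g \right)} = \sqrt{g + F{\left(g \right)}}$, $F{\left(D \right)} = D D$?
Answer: $105797 - 2 \sqrt{33} \approx 1.0579 \cdot 10^{5}$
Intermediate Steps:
$F{\left(D \right)} = D^{2}$
$c{\left(E,w \right)} = 4 + E + E^{2} - 3 w$ ($c{\left(E,w \right)} = \left(\left(E^{2} - 3 w\right) + E\right) + 4 = \left(E + E^{2} - 3 w\right) + 4 = 4 + E + E^{2} - 3 w$)
$L{\left(m,O \right)} = -12$
$Q{\left(g \right)} = \sqrt{g + g^{2}}$
$105797 - Q{\left(L{\left(9,c{\left(-1,-3 \right)} \right)} \right)} = 105797 - \sqrt{- 12 \left(1 - 12\right)} = 105797 - \sqrt{\left(-12\right) \left(-11\right)} = 105797 - \sqrt{132} = 105797 - 2 \sqrt{33}$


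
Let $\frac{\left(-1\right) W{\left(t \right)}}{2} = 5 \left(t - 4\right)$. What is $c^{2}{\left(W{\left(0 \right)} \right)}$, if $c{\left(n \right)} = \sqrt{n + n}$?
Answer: $80$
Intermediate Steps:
$W{\left(t \right)} = 40 - 10 t$ ($W{\left(t \right)} = - 2 \cdot 5 \left(t - 4\right) = - 2 \cdot 5 \left(-4 + t\right) = - 2 \left(-20 + 5 t\right) = 40 - 10 t$)
$c{\left(n \right)} = \sqrt{2} \sqrt{n}$ ($c{\left(n \right)} = \sqrt{2 n} = \sqrt{2} \sqrt{n}$)
$c^{2}{\left(W{\left(0 \right)} \right)} = \left(\sqrt{2} \sqrt{40 - 0}\right)^{2} = \left(\sqrt{2} \sqrt{40 + 0}\right)^{2} = \left(\sqrt{2} \sqrt{40}\right)^{2} = \left(\sqrt{2} \cdot 2 \sqrt{10}\right)^{2} = \left(4 \sqrt{5}\right)^{2} = 80$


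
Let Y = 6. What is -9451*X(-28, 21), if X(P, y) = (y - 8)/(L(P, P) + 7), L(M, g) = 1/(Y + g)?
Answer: -2702986/153 ≈ -17667.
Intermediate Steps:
L(M, g) = 1/(6 + g)
X(P, y) = (-8 + y)/(7 + 1/(6 + P)) (X(P, y) = (y - 8)/(1/(6 + P) + 7) = (-8 + y)/(7 + 1/(6 + P)))
-9451*X(-28, 21) = -9451*(-8 + 21)*(6 - 28)/(43 + 7*(-28)) = -9451*13*(-22)/(43 - 196) = -9451*13*(-22)/(-153) = -(-9451)*13*(-22)/153 = -9451*286/153 = -2702986/153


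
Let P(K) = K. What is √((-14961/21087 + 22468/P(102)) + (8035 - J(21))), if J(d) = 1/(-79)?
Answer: √81731874844186985/3146649 ≈ 90.855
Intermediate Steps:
J(d) = -1/79
√((-14961/21087 + 22468/P(102)) + (8035 - J(21))) = √((-14961/21087 + 22468/102) + (8035 - 1*(-1/79))) = √((-14961*1/21087 + 22468*(1/102)) + (8035 + 1/79)) = √((-4987/7029 + 11234/51) + 634766/79) = √(26236483/119493 + 634766/79) = √(77922775795/9439947) = √81731874844186985/3146649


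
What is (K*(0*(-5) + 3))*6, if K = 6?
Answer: 108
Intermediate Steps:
(K*(0*(-5) + 3))*6 = (6*(0*(-5) + 3))*6 = (6*(0 + 3))*6 = (6*3)*6 = 18*6 = 108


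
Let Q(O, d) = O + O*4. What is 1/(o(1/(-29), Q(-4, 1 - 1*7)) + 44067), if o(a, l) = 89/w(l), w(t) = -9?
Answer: 9/396514 ≈ 2.2698e-5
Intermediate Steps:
Q(O, d) = 5*O (Q(O, d) = O + 4*O = 5*O)
o(a, l) = -89/9 (o(a, l) = 89/(-9) = 89*(-⅑) = -89/9)
1/(o(1/(-29), Q(-4, 1 - 1*7)) + 44067) = 1/(-89/9 + 44067) = 1/(396514/9) = 9/396514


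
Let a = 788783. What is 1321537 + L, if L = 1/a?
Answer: 1042405919472/788783 ≈ 1.3215e+6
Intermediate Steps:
L = 1/788783 ≈ 1.2678e-6
1321537 + L = 1321537 + 1/788783 = 1042405919472/788783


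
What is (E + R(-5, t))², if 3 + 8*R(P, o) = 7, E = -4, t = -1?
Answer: 49/4 ≈ 12.250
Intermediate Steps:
R(P, o) = ½ (R(P, o) = -3/8 + (⅛)*7 = -3/8 + 7/8 = ½)
(E + R(-5, t))² = (-4 + ½)² = (-7/2)² = 49/4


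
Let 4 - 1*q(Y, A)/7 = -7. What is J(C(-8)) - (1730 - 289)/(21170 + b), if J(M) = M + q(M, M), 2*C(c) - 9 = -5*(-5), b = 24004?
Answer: 4244915/45174 ≈ 93.968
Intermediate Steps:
q(Y, A) = 77 (q(Y, A) = 28 - 7*(-7) = 28 + 49 = 77)
C(c) = 17 (C(c) = 9/2 + (-5*(-5))/2 = 9/2 + (½)*25 = 9/2 + 25/2 = 17)
J(M) = 77 + M (J(M) = M + 77 = 77 + M)
J(C(-8)) - (1730 - 289)/(21170 + b) = (77 + 17) - (1730 - 289)/(21170 + 24004) = 94 - 1441/45174 = 4244915/45174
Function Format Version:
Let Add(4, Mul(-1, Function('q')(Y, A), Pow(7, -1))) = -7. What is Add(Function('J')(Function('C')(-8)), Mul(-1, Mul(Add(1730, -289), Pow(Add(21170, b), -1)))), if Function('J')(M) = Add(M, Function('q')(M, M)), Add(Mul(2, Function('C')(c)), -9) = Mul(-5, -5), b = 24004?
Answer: Rational(4244915, 45174) ≈ 93.968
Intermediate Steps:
Function('q')(Y, A) = 77 (Function('q')(Y, A) = Add(28, Mul(-7, -7)) = Add(28, 49) = 77)
Function('C')(c) = 17 (Function('C')(c) = Add(Rational(9, 2), Mul(Rational(1, 2), Mul(-5, -5))) = Add(Rational(9, 2), Mul(Rational(1, 2), 25)) = Add(Rational(9, 2), Rational(25, 2)) = 17)
Function('J')(M) = Add(77, M) (Function('J')(M) = Add(M, 77) = Add(77, M))
Add(Function('J')(Function('C')(-8)), Mul(-1, Mul(Add(1730, -289), Pow(Add(21170, b), -1)))) = Add(Add(77, 17), Mul(-1, Mul(Add(1730, -289), Pow(Add(21170, 24004), -1)))) = Add(94, Mul(-1, Mul(1441, Pow(45174, -1)))) = Add(94, Mul(-1, Mul(1441, Rational(1, 45174)))) = Add(94, Mul(-1, Rational(1441, 45174))) = Add(94, Rational(-1441, 45174)) = Rational(4244915, 45174)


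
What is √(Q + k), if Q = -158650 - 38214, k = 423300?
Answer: 2*√56609 ≈ 475.85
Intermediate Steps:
Q = -196864
√(Q + k) = √(-196864 + 423300) = √226436 = 2*√56609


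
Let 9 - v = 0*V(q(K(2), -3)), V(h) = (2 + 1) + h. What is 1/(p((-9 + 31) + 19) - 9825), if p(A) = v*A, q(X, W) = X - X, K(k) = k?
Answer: -1/9456 ≈ -0.00010575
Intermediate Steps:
q(X, W) = 0
V(h) = 3 + h
v = 9 (v = 9 - 0*(3 + 0) = 9 - 0*3 = 9 - 1*0 = 9 + 0 = 9)
p(A) = 9*A
1/(p((-9 + 31) + 19) - 9825) = 1/(9*((-9 + 31) + 19) - 9825) = 1/(9*(22 + 19) - 9825) = 1/(9*41 - 9825) = 1/(369 - 9825) = 1/(-9456) = -1/9456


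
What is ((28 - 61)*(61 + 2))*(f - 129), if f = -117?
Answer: 511434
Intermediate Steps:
((28 - 61)*(61 + 2))*(f - 129) = ((28 - 61)*(61 + 2))*(-117 - 129) = -33*63*(-246) = -2079*(-246) = 511434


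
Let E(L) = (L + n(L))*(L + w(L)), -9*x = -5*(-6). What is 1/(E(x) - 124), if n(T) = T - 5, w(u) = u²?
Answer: -27/5798 ≈ -0.0046568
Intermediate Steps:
n(T) = -5 + T
x = -10/3 (x = -(-5)*(-6)/9 = -⅑*30 = -10/3 ≈ -3.3333)
E(L) = (-5 + 2*L)*(L + L²) (E(L) = (L + (-5 + L))*(L + L²) = (-5 + 2*L)*(L + L²))
1/(E(x) - 124) = 1/(-10*(-5 - 3*(-10/3) + 2*(-10/3)²)/3 - 124) = 1/(-10*(-5 + 10 + 2*(100/9))/3 - 124) = 1/(-10*(-5 + 10 + 200/9)/3 - 124) = 1/(-10/3*245/9 - 124) = 1/(-2450/27 - 124) = 1/(-5798/27) = -27/5798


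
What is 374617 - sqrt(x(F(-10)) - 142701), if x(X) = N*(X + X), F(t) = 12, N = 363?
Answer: 374617 - I*sqrt(133989) ≈ 3.7462e+5 - 366.04*I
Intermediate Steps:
x(X) = 726*X (x(X) = 363*(X + X) = 363*(2*X) = 726*X)
374617 - sqrt(x(F(-10)) - 142701) = 374617 - sqrt(726*12 - 142701) = 374617 - sqrt(8712 - 142701) = 374617 - sqrt(-133989) = 374617 - I*sqrt(133989)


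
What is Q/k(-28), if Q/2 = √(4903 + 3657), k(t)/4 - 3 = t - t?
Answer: 2*√535/3 ≈ 15.420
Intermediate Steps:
k(t) = 12 (k(t) = 12 + 4*(t - t) = 12 + 4*0 = 12 + 0 = 12)
Q = 8*√535 (Q = 2*√(4903 + 3657) = 2*√8560 = 2*(4*√535) = 8*√535 ≈ 185.04)
Q/k(-28) = (8*√535)/12 = (8*√535)*(1/12) = 2*√535/3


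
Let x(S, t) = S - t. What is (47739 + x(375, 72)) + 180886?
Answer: 228928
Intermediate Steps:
(47739 + x(375, 72)) + 180886 = (47739 + (375 - 1*72)) + 180886 = (47739 + (375 - 72)) + 180886 = (47739 + 303) + 180886 = 48042 + 180886 = 228928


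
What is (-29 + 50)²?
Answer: 441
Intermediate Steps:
(-29 + 50)² = 21² = 441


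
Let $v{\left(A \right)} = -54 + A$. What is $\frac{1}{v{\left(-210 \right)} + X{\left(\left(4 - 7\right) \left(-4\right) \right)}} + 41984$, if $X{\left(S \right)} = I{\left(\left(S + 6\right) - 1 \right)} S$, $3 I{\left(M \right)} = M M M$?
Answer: $\frac{813985793}{19388} \approx 41984.0$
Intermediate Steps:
$I{\left(M \right)} = \frac{M^{3}}{3}$ ($I{\left(M \right)} = \frac{M M M}{3} = \frac{M^{2} M}{3} = \frac{M^{3}}{3}$)
$X{\left(S \right)} = \frac{S \left(5 + S\right)^{3}}{3}$ ($X{\left(S \right)} = \frac{\left(\left(S + 6\right) - 1\right)^{3}}{3} S = \frac{\left(\left(6 + S\right) - 1\right)^{3}}{3} S = \frac{\left(5 + S\right)^{3}}{3} S = \frac{S \left(5 + S\right)^{3}}{3}$)
$\frac{1}{v{\left(-210 \right)} + X{\left(\left(4 - 7\right) \left(-4\right) \right)}} + 41984 = \frac{1}{\left(-54 - 210\right) + \frac{\left(4 - 7\right) \left(-4\right) \left(5 + \left(4 - 7\right) \left(-4\right)\right)^{3}}{3}} + 41984 = \frac{1}{-264 + \frac{\left(-3\right) \left(-4\right) \left(5 - -12\right)^{3}}{3}} + 41984 = \frac{1}{-264 + \frac{1}{3} \cdot 12 \left(5 + 12\right)^{3}} + 41984 = \frac{1}{-264 + \frac{1}{3} \cdot 12 \cdot 17^{3}} + 41984 = \frac{1}{-264 + \frac{1}{3} \cdot 12 \cdot 4913} + 41984 = \frac{1}{-264 + 19652} + 41984 = \frac{1}{19388} + 41984 = \frac{813985793}{19388}$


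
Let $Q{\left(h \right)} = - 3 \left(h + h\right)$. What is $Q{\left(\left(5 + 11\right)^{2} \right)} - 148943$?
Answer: $-150479$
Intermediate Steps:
$Q{\left(h \right)} = - 6 h$ ($Q{\left(h \right)} = - 3 \cdot 2 h = - 6 h$)
$Q{\left(\left(5 + 11\right)^{2} \right)} - 148943 = - 6 \left(5 + 11\right)^{2} - 148943 = - 6 \cdot 16^{2} - 148943 = \left(-6\right) 256 - 148943 = -1536 - 148943 = -150479$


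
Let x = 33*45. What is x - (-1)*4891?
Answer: 6376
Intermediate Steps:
x = 1485
x - (-1)*4891 = 1485 - (-1)*4891 = 1485 - 1*(-4891) = 1485 + 4891 = 6376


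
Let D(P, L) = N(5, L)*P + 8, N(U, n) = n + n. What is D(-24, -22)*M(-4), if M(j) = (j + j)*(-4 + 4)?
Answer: 0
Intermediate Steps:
M(j) = 0 (M(j) = (2*j)*0 = 0)
N(U, n) = 2*n
D(P, L) = 8 + 2*L*P (D(P, L) = (2*L)*P + 8 = 2*L*P + 8 = 8 + 2*L*P)
D(-24, -22)*M(-4) = (8 + 2*(-22)*(-24))*0 = (8 + 1056)*0 = 1064*0 = 0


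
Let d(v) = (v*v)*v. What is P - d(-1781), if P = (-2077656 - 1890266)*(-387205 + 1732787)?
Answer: -5333515158063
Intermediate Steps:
d(v) = v³ (d(v) = v²*v = v³)
P = -5339164420604 (P = -3967922*1345582 = -5339164420604)
P - d(-1781) = -5339164420604 - 1*(-1781)³ = -5339164420604 - 1*(-5649262541) = -5339164420604 + 5649262541 = -5333515158063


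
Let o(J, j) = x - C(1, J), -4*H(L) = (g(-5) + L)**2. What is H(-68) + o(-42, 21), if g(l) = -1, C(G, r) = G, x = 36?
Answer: -4621/4 ≈ -1155.3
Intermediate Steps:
H(L) = -(-1 + L)**2/4
o(J, j) = 35 (o(J, j) = 36 - 1*1 = 36 - 1 = 35)
H(-68) + o(-42, 21) = -(-1 - 68)**2/4 + 35 = -1/4*(-69)**2 + 35 = -1/4*4761 + 35 = -4761/4 + 35 = -4621/4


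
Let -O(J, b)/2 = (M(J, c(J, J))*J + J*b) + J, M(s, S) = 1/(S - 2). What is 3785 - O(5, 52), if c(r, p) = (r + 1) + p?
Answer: 38845/9 ≈ 4316.1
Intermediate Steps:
c(r, p) = 1 + p + r (c(r, p) = (1 + r) + p = 1 + p + r)
M(s, S) = 1/(-2 + S)
O(J, b) = -2*J - 2*J*b - 2*J/(-1 + 2*J) (O(J, b) = -2*((J/(-2 + (1 + J + J)) + J*b) + J) = -2*((J/(-2 + (1 + 2*J)) + J*b) + J) = -2*((J/(-1 + 2*J) + J*b) + J) = -2*((J*b + J/(-1 + 2*J)) + J) = -2*(J + J*b + J/(-1 + 2*J)) = -2*J - 2*J*b - 2*J/(-1 + 2*J))
3785 - O(5, 52) = 3785 - 2*5*(52 - 2*5 - 2*5*52)/(-1 + 2*5) = 3785 - 2*5*(52 - 10 - 520)/(-1 + 10) = 3785 - 2*5*(-478)/9 = 3785 - 1*(-4780/9) = 3785 + 4780/9 = 38845/9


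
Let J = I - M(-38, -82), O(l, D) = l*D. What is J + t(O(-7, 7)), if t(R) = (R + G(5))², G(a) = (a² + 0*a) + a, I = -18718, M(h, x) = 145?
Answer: -18502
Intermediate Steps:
G(a) = a + a² (G(a) = (a² + 0) + a = a² + a = a + a²)
O(l, D) = D*l
J = -18863 (J = -18718 - 1*145 = -18718 - 145 = -18863)
t(R) = (30 + R)² (t(R) = (R + 5*(1 + 5))² = (R + 5*6)² = (R + 30)² = (30 + R)²)
J + t(O(-7, 7)) = -18863 + (30 + 7*(-7))² = -18863 + (30 - 49)² = -18863 + (-19)² = -18863 + 361 = -18502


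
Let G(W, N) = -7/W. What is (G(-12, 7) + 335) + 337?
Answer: 8071/12 ≈ 672.58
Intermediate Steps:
(G(-12, 7) + 335) + 337 = (-7/(-12) + 335) + 337 = (-7*(-1/12) + 335) + 337 = (7/12 + 335) + 337 = 4027/12 + 337 = 8071/12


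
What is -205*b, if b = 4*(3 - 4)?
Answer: 820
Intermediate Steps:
b = -4 (b = 4*(-1) = -4)
-205*b = -205*(-4) = 820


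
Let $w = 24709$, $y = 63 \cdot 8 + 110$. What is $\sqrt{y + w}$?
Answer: $\sqrt{25323} \approx 159.13$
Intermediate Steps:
$y = 614$ ($y = 504 + 110 = 614$)
$\sqrt{y + w} = \sqrt{614 + 24709} = \sqrt{25323}$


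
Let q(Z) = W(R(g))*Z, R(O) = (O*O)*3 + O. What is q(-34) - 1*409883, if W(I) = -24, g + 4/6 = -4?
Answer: -409067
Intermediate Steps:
g = -14/3 (g = -⅔ - 4 = -14/3 ≈ -4.6667)
R(O) = O + 3*O² (R(O) = O²*3 + O = 3*O² + O = O + 3*O²)
q(Z) = -24*Z
q(-34) - 1*409883 = -24*(-34) - 1*409883 = 816 - 409883 = -409067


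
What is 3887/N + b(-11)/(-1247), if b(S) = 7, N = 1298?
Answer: 4838003/1618606 ≈ 2.9890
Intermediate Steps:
3887/N + b(-11)/(-1247) = 3887/1298 + 7/(-1247) = 3887*(1/1298) + 7*(-1/1247) = 3887/1298 - 7/1247 = 4838003/1618606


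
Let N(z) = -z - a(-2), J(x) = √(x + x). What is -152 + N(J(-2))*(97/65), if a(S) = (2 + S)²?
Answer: -152 - 194*I/65 ≈ -152.0 - 2.9846*I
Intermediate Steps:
J(x) = √2*√x (J(x) = √(2*x) = √2*√x)
N(z) = -z (N(z) = -z - (2 - 2)² = -z - 1*0² = -z - 1*0 = -z + 0 = -z)
-152 + N(J(-2))*(97/65) = -152 + (-√2*√(-2))*(97/65) = -152 + (-√2*I*√2)*(97*(1/65)) = -152 - 2*I*(97/65) = -152 - 194*I/65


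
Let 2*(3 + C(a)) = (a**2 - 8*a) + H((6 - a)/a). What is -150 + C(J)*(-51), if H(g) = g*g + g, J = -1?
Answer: -2595/2 ≈ -1297.5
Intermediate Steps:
H(g) = g + g**2 (H(g) = g**2 + g = g + g**2)
C(a) = -3 + a**2/2 - 4*a + (1 + (6 - a)/a)*(6 - a)/(2*a) (C(a) = -3 + ((a**2 - 8*a) + ((6 - a)/a)*(1 + (6 - a)/a))/2 = -3 + ((a**2 - 8*a) + (1 + (6 - a)/a)*(6 - a)/a)/2 = -3 + (a**2 - 8*a + (1 + (6 - a)/a)*(6 - a)/a)/2 = -3 + (a**2/2 - 4*a + (1 + (6 - a)/a)*(6 - a)/(2*a)) = -3 + a**2/2 - 4*a + (1 + (6 - a)/a)*(6 - a)/(2*a))
-150 + C(J)*(-51) = -150 + (-3 + (1/2)*(-1)**2 - 4*(-1) - 3/(-1) + 18/(-1)**2)*(-51) = -150 + (-3 + (1/2)*1 + 4 - 3*(-1) + 18*1)*(-51) = -150 + (-3 + 1/2 + 4 + 3 + 18)*(-51) = -150 + (45/2)*(-51) = -150 - 2295/2 = -2595/2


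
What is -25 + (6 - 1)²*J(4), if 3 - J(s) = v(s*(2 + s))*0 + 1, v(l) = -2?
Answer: 25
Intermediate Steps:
J(s) = 2 (J(s) = 3 - (-2*0 + 1) = 3 - (0 + 1) = 3 - 1*1 = 3 - 1 = 2)
-25 + (6 - 1)²*J(4) = -25 + (6 - 1)²*2 = -25 + 5²*2 = -25 + 25*2 = -25 + 50 = 25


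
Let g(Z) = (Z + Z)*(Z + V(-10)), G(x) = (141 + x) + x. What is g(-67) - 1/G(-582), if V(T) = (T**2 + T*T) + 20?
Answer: -20973545/1023 ≈ -20502.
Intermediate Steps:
G(x) = 141 + 2*x
V(T) = 20 + 2*T**2 (V(T) = (T**2 + T**2) + 20 = 2*T**2 + 20 = 20 + 2*T**2)
g(Z) = 2*Z*(220 + Z) (g(Z) = (Z + Z)*(Z + (20 + 2*(-10)**2)) = (2*Z)*(Z + (20 + 2*100)) = (2*Z)*(Z + (20 + 200)) = (2*Z)*(Z + 220) = (2*Z)*(220 + Z) = 2*Z*(220 + Z))
g(-67) - 1/G(-582) = 2*(-67)*(220 - 67) - 1/(141 + 2*(-582)) = 2*(-67)*153 - 1/(141 - 1164) = -20502 - 1/(-1023) = -20502 - 1*(-1/1023) = -20502 + 1/1023 = -20973545/1023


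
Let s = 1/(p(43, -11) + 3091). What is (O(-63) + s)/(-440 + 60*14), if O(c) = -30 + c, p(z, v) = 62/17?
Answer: -244631/1052180 ≈ -0.23250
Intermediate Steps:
p(z, v) = 62/17 (p(z, v) = 62*(1/17) = 62/17)
s = 17/52609 (s = 1/(62/17 + 3091) = 1/(52609/17) = 17/52609 ≈ 0.00032314)
(O(-63) + s)/(-440 + 60*14) = ((-30 - 63) + 17/52609)/(-440 + 60*14) = (-93 + 17/52609)/(-440 + 840) = -4892620/52609/400 = -4892620/52609*1/400 = -244631/1052180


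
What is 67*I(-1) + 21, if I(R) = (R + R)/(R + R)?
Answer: 88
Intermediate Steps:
I(R) = 1 (I(R) = (2*R)/((2*R)) = (2*R)*(1/(2*R)) = 1)
67*I(-1) + 21 = 67*1 + 21 = 67 + 21 = 88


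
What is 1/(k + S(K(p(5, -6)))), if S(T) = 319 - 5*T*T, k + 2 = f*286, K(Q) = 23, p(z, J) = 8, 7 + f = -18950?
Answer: -1/5424030 ≈ -1.8436e-7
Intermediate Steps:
f = -18957 (f = -7 - 18950 = -18957)
k = -5421704 (k = -2 - 18957*286 = -2 - 5421702 = -5421704)
S(T) = 319 - 5*T**2
1/(k + S(K(p(5, -6)))) = 1/(-5421704 + (319 - 5*23**2)) = 1/(-5421704 + (319 - 5*529)) = 1/(-5421704 + (319 - 2645)) = 1/(-5421704 - 2326) = 1/(-5424030) = -1/5424030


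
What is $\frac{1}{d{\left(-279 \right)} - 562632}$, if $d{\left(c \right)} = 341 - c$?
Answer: $- \frac{1}{562012} \approx -1.7793 \cdot 10^{-6}$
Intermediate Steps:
$\frac{1}{d{\left(-279 \right)} - 562632} = \frac{1}{\left(341 - -279\right) - 562632} = \frac{1}{\left(341 + 279\right) - 562632} = \frac{1}{620 - 562632} = \frac{1}{-562012} = - \frac{1}{562012}$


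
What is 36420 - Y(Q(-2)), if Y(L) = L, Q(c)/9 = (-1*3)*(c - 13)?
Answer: 36015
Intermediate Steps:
Q(c) = 351 - 27*c (Q(c) = 9*((-1*3)*(c - 13)) = 9*(-3*(-13 + c)) = 9*(39 - 3*c) = 351 - 27*c)
36420 - Y(Q(-2)) = 36420 - (351 - 27*(-2)) = 36420 - (351 + 54) = 36420 - 1*405 = 36420 - 405 = 36015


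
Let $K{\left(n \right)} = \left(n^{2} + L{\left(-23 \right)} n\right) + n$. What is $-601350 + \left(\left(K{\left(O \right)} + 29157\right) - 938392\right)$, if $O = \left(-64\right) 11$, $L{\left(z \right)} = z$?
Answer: $-999481$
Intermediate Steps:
$O = -704$
$K{\left(n \right)} = n^{2} - 22 n$ ($K{\left(n \right)} = \left(n^{2} - 23 n\right) + n = n^{2} - 22 n$)
$-601350 + \left(\left(K{\left(O \right)} + 29157\right) - 938392\right) = -601350 - \left(909235 + 704 \left(-22 - 704\right)\right) = -601350 + \left(\left(\left(-704\right) \left(-726\right) + 29157\right) - 938392\right) = -601350 + \left(\left(511104 + 29157\right) - 938392\right) = -601350 + \left(540261 - 938392\right) = -601350 - 398131 = -999481$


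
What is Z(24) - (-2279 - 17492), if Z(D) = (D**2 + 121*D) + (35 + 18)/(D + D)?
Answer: 1116101/48 ≈ 23252.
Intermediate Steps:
Z(D) = D**2 + 121*D + 53/(2*D) (Z(D) = (D**2 + 121*D) + 53/((2*D)) = (D**2 + 121*D) + 53*(1/(2*D)) = (D**2 + 121*D) + 53/(2*D) = D**2 + 121*D + 53/(2*D))
Z(24) - (-2279 - 17492) = (24**2 + 121*24 + (53/2)/24) - (-2279 - 17492) = (576 + 2904 + (53/2)*(1/24)) - 1*(-19771) = (576 + 2904 + 53/48) + 19771 = 167093/48 + 19771 = 1116101/48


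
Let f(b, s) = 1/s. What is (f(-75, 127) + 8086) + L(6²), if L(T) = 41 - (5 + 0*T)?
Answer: 1031495/127 ≈ 8122.0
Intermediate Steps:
L(T) = 36 (L(T) = 41 - (5 + 0) = 41 - 1*5 = 41 - 5 = 36)
(f(-75, 127) + 8086) + L(6²) = (1/127 + 8086) + 36 = 1026923/127 + 36 = 1031495/127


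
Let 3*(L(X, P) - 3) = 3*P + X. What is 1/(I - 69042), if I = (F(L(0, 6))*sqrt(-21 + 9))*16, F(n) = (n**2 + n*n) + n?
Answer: -11507/809437686 - 152*I*sqrt(3)/134906281 ≈ -1.4216e-5 - 1.9515e-6*I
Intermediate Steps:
L(X, P) = 3 + P + X/3 (L(X, P) = 3 + (3*P + X)/3 = 3 + (X + 3*P)/3 = 3 + (P + X/3) = 3 + P + X/3)
F(n) = n + 2*n**2 (F(n) = (n**2 + n**2) + n = 2*n**2 + n = n + 2*n**2)
I = 5472*I*sqrt(3) (I = (((3 + 6 + (1/3)*0)*(1 + 2*(3 + 6 + (1/3)*0)))*sqrt(-21 + 9))*16 = (((3 + 6 + 0)*(1 + 2*(3 + 6 + 0)))*sqrt(-12))*16 = ((9*(1 + 2*9))*(2*I*sqrt(3)))*16 = ((9*(1 + 18))*(2*I*sqrt(3)))*16 = ((9*19)*(2*I*sqrt(3)))*16 = (171*(2*I*sqrt(3)))*16 = (342*I*sqrt(3))*16 = 5472*I*sqrt(3) ≈ 9477.8*I)
1/(I - 69042) = 1/(5472*I*sqrt(3) - 69042) = 1/(-69042 + 5472*I*sqrt(3))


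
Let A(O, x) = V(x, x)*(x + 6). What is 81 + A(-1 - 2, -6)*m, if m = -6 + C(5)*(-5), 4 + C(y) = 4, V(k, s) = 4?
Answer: 81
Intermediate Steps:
C(y) = 0 (C(y) = -4 + 4 = 0)
m = -6 (m = -6 + 0*(-5) = -6 + 0 = -6)
A(O, x) = 24 + 4*x (A(O, x) = 4*(x + 6) = 4*(6 + x) = 24 + 4*x)
81 + A(-1 - 2, -6)*m = 81 + (24 + 4*(-6))*(-6) = 81 + (24 - 24)*(-6) = 81 + 0*(-6) = 81 + 0 = 81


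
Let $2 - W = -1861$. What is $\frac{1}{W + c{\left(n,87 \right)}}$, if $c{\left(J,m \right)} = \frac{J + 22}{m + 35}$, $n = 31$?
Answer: $\frac{122}{227339} \approx 0.00053664$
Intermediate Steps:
$c{\left(J,m \right)} = \frac{22 + J}{35 + m}$
$W = 1863$ ($W = 2 - -1861 = 2 + 1861 = 1863$)
$\frac{1}{W + c{\left(n,87 \right)}} = \frac{1}{1863 + \frac{22 + 31}{35 + 87}} = \frac{1}{1863 + \frac{1}{122} \cdot 53} = \frac{1}{1863 + \frac{53}{122}} = \frac{1}{\frac{227339}{122}} = \frac{122}{227339}$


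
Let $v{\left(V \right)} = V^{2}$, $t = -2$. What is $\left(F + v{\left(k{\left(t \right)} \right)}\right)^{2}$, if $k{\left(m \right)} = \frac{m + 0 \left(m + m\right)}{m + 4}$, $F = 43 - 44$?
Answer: $0$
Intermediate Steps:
$F = -1$
$k{\left(m \right)} = \frac{m}{4 + m}$ ($k{\left(m \right)} = \frac{m + 0 \cdot 2 m}{4 + m} = \frac{m + 0}{4 + m} = \frac{m}{4 + m}$)
$\left(F + v{\left(k{\left(t \right)} \right)}\right)^{2} = \left(-1 + \left(- \frac{2}{4 - 2}\right)^{2}\right)^{2} = \left(-1 + \left(- \frac{2}{2}\right)^{2}\right)^{2} = \left(-1 + \left(\left(-2\right) \frac{1}{2}\right)^{2}\right)^{2} = \left(-1 + \left(-1\right)^{2}\right)^{2} = \left(-1 + 1\right)^{2} = 0^{2} = 0$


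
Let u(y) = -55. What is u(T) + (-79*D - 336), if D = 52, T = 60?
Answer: -4499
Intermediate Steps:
u(T) + (-79*D - 336) = -55 + (-79*52 - 336) = -55 + (-4108 - 336) = -55 - 4444 = -4499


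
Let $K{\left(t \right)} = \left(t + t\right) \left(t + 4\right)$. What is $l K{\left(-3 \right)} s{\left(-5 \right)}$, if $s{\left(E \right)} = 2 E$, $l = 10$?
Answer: $600$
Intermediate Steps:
$K{\left(t \right)} = 2 t \left(4 + t\right)$
$l K{\left(-3 \right)} s{\left(-5 \right)} = 10 \cdot 2 \left(-3\right) \left(4 - 3\right) 2 \left(-5\right) = 10 \cdot 2 \left(-3\right) 1 \left(-10\right) = 10 \left(-6\right) \left(-10\right) = \left(-60\right) \left(-10\right) = 600$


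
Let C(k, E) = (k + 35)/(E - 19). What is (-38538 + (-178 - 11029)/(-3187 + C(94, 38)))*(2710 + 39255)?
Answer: -13958801038105/8632 ≈ -1.6171e+9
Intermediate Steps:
C(k, E) = (35 + k)/(-19 + E)
(-38538 + (-178 - 11029)/(-3187 + C(94, 38)))*(2710 + 39255) = (-38538 + (-178 - 11029)/(-3187 + (35 + 94)/(-19 + 38)))*(2710 + 39255) = (-38538 - 11207/(-3187 + 129/19))*41965 = (-38538 - 11207/(-60424/19))*41965 = (-38538 - 11207*(-19/60424))*41965 = (-38538 + 30419/8632)*41965 = -332629597/8632*41965 = -13958801038105/8632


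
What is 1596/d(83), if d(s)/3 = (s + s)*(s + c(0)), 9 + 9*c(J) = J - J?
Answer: 133/3403 ≈ 0.039083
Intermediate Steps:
c(J) = -1 (c(J) = -1 + (J - J)/9 = -1 + (⅑)*0 = -1 + 0 = -1)
d(s) = 6*s*(-1 + s) (d(s) = 3*((s + s)*(s - 1)) = 3*((2*s)*(-1 + s)) = 3*(2*s*(-1 + s)) = 6*s*(-1 + s))
1596/d(83) = 1596/((6*83*(-1 + 83))) = 1596/((6*83*82)) = 1596/40836 = 1596*(1/40836) = 133/3403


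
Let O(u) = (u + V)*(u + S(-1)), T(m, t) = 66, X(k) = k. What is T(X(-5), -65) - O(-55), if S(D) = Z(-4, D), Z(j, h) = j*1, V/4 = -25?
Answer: -9079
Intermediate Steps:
V = -100 (V = 4*(-25) = -100)
Z(j, h) = j
S(D) = -4
O(u) = (-100 + u)*(-4 + u) (O(u) = (u - 100)*(u - 4) = (-100 + u)*(-4 + u))
T(X(-5), -65) - O(-55) = 66 - (400 + (-55)² - 104*(-55)) = 66 - (400 + 3025 + 5720) = 66 - 1*9145 = 66 - 9145 = -9079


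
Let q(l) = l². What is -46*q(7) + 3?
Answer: -2251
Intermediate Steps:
-46*q(7) + 3 = -46*7² + 3 = -46*49 + 3 = -2254 + 3 = -2251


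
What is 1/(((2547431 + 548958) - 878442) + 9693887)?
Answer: 1/11911834 ≈ 8.3950e-8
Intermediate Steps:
1/(((2547431 + 548958) - 878442) + 9693887) = 1/((3096389 - 878442) + 9693887) = 1/(2217947 + 9693887) = 1/11911834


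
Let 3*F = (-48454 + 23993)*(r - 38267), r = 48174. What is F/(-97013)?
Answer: 242335127/291039 ≈ 832.66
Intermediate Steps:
F = -242335127/3 (F = ((-48454 + 23993)*(48174 - 38267))/3 = (-24461*9907)/3 = (⅓)*(-242335127) = -242335127/3 ≈ -8.0778e+7)
F/(-97013) = -242335127/3/(-97013) = -242335127/3*(-1/97013) = 242335127/291039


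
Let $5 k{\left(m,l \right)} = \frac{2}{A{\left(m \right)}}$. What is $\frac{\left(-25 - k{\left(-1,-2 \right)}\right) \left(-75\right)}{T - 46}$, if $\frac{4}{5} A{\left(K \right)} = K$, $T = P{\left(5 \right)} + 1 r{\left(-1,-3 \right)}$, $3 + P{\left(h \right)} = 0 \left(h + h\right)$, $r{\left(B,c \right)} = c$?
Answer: $- \frac{1851}{52} \approx -35.596$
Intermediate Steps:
$P{\left(h \right)} = -3$ ($P{\left(h \right)} = -3 + 0 \left(h + h\right) = -3 + 0 \cdot 2 h = -3 + 0 = -3$)
$T = -6$ ($T = -3 + 1 \left(-3\right) = -3 - 3 = -6$)
$A{\left(K \right)} = \frac{5 K}{4}$
$k{\left(m,l \right)} = \frac{8}{25 m}$ ($k{\left(m,l \right)} = \frac{2 \frac{1}{\frac{5}{4} m}}{5} = \frac{2 \frac{4}{5 m}}{5} = \frac{\frac{8}{5} \frac{1}{m}}{5} = \frac{8}{25 m}$)
$\frac{\left(-25 - k{\left(-1,-2 \right)}\right) \left(-75\right)}{T - 46} = \frac{\left(-25 - \frac{8}{25 \left(-1\right)}\right) \left(-75\right)}{-6 - 46} = \frac{\left(-25 - \frac{8}{25} \left(-1\right)\right) \left(-75\right)}{-6 - 46} = \frac{\left(-25 - - \frac{8}{25}\right) \left(-75\right)}{-52} = \left(-25 + \frac{8}{25}\right) \left(-75\right) \left(- \frac{1}{52}\right) = \left(- \frac{617}{25}\right) \left(-75\right) \left(- \frac{1}{52}\right) = 1851 \left(- \frac{1}{52}\right) = - \frac{1851}{52}$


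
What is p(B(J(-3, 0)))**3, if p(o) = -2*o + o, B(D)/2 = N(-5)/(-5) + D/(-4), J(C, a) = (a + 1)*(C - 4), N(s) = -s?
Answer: -27/8 ≈ -3.3750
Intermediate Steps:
J(C, a) = (1 + a)*(-4 + C)
B(D) = -2 - D/2 (B(D) = 2*(-1*(-5)/(-5) + D/(-4)) = 2*(5*(-1/5) + D*(-1/4)) = 2*(-1 - D/4) = -2 - D/2)
p(o) = -o
p(B(J(-3, 0)))**3 = (-(-2 - (-4 - 3 - 4*0 - 3*0)/2))**3 = (-(-2 - (-4 - 3 + 0 + 0)/2))**3 = (-(-2 - 1/2*(-7)))**3 = (-(-2 + 7/2))**3 = (-1*3/2)**3 = (-3/2)**3 = -27/8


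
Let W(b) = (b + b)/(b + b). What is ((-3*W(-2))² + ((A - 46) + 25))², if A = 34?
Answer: 484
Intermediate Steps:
W(b) = 1 (W(b) = (2*b)/((2*b)) = (2*b)*(1/(2*b)) = 1)
((-3*W(-2))² + ((A - 46) + 25))² = ((-3*1)² + ((34 - 46) + 25))² = ((-3)² + (-12 + 25))² = (9 + 13)² = 22² = 484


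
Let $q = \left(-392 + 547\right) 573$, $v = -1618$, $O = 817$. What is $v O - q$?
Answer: $-1410721$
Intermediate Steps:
$q = 88815$ ($q = 155 \cdot 573 = 88815$)
$v O - q = \left(-1618\right) 817 - 88815 = -1321906 - 88815 = -1410721$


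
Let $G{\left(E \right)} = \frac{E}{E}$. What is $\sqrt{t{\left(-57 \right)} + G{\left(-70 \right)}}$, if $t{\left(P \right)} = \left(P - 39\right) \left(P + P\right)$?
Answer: $\sqrt{10945} \approx 104.62$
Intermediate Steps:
$G{\left(E \right)} = 1$
$t{\left(P \right)} = 2 P \left(-39 + P\right)$ ($t{\left(P \right)} = \left(-39 + P\right) 2 P = 2 P \left(-39 + P\right)$)
$\sqrt{t{\left(-57 \right)} + G{\left(-70 \right)}} = \sqrt{2 \left(-57\right) \left(-39 - 57\right) + 1} = \sqrt{2 \left(-57\right) \left(-96\right) + 1} = \sqrt{10944 + 1} = \sqrt{10945}$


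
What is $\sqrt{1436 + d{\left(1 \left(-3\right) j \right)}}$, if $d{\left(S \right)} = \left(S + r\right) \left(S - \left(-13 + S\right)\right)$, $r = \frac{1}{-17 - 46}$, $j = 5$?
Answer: $\frac{\sqrt{547190}}{21} \approx 35.225$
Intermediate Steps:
$r = - \frac{1}{63}$ ($r = \frac{1}{-63} = - \frac{1}{63} \approx -0.015873$)
$d{\left(S \right)} = - \frac{13}{63} + 13 S$ ($d{\left(S \right)} = \left(S - \frac{1}{63}\right) \left(S - \left(-13 + S\right)\right) = \left(- \frac{1}{63} + S\right) 13 = - \frac{13}{63} + 13 S$)
$\sqrt{1436 + d{\left(1 \left(-3\right) j \right)}} = \sqrt{1436 + \left(- \frac{13}{63} + 13 \cdot 1 \left(-3\right) 5\right)} = \sqrt{1436 + \left(- \frac{13}{63} + 13 \left(\left(-3\right) 5\right)\right)} = \sqrt{1436 + \left(- \frac{13}{63} + 13 \left(-15\right)\right)} = \sqrt{1436 - \frac{12298}{63}} = \sqrt{\frac{78170}{63}} = \frac{\sqrt{547190}}{21}$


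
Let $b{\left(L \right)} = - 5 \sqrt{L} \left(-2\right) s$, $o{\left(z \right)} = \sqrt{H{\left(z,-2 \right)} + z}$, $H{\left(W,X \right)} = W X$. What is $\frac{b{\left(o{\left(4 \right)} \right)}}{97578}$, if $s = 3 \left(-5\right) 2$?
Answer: $- \frac{50}{16263} - \frac{50 i}{16263} \approx -0.0030745 - 0.0030745 i$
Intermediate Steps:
$o{\left(z \right)} = \sqrt{- z}$ ($o{\left(z \right)} = \sqrt{z \left(-2\right) + z} = \sqrt{- 2 z + z} = \sqrt{- z}$)
$s = -30$ ($s = \left(-15\right) 2 = -30$)
$b{\left(L \right)} = - 300 \sqrt{L}$ ($b{\left(L \right)} = - 5 \sqrt{L} \left(-2\right) \left(-30\right) = 10 \sqrt{L} \left(-30\right) = - 300 \sqrt{L}$)
$\frac{b{\left(o{\left(4 \right)} \right)}}{97578} = \frac{\left(-300\right) \sqrt{\sqrt{\left(-1\right) 4}}}{97578} = - 300 \sqrt{\sqrt{-4}} \cdot \frac{1}{97578} = - 300 \sqrt{2 i} \frac{1}{97578} = - 300 \left(1 + i\right) \frac{1}{97578} = \left(-300 - 300 i\right) \frac{1}{97578} = - \frac{50}{16263} - \frac{50 i}{16263}$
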